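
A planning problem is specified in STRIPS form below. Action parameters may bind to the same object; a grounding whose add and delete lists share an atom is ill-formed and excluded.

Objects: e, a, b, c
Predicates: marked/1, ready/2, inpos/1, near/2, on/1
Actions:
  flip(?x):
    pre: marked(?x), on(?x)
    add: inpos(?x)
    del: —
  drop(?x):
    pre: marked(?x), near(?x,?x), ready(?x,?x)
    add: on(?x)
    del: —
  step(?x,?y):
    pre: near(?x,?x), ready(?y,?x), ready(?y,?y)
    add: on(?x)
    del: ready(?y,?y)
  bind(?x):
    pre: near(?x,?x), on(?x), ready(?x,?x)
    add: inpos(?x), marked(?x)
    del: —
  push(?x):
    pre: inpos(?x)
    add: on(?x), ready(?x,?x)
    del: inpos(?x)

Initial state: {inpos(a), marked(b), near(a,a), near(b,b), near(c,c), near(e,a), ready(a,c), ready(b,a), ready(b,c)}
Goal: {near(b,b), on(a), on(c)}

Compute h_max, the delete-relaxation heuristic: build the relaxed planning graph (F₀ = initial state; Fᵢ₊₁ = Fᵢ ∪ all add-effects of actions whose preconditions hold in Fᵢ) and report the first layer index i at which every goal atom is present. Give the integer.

F0 = init (9 atoms)
F1 = F0 ∪ {on(a), ready(a,a)}  (11 atoms)
F2 = F1 ∪ {marked(a), on(c)}  (13 atoms)
goal ⊆ F2  ⇒  h_max = 2

2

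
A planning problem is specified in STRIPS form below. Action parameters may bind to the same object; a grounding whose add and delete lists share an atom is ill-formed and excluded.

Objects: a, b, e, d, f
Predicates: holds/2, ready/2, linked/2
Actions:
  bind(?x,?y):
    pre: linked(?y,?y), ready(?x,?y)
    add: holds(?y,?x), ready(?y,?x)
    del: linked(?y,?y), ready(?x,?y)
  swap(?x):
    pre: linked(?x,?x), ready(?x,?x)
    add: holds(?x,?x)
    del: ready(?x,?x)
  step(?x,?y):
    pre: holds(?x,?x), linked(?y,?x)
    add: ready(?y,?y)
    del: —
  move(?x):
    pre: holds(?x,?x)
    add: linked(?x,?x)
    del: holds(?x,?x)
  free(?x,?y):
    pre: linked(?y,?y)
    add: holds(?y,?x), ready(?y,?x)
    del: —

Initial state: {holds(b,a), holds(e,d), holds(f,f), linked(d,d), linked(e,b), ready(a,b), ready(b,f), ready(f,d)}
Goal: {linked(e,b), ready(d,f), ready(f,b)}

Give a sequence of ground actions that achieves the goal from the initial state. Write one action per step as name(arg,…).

1. bind(f,d)  →  {holds(b,a), holds(d,f), holds(e,d), holds(f,f), linked(e,b), ready(a,b), ready(b,f), ready(d,f)}
2. move(f)  →  {holds(b,a), holds(d,f), holds(e,d), linked(e,b), linked(f,f), ready(a,b), ready(b,f), ready(d,f)}
3. bind(b,f)  →  {holds(b,a), holds(d,f), holds(e,d), holds(f,b), linked(e,b), ready(a,b), ready(d,f), ready(f,b)}

bind(f,d); move(f); bind(b,f)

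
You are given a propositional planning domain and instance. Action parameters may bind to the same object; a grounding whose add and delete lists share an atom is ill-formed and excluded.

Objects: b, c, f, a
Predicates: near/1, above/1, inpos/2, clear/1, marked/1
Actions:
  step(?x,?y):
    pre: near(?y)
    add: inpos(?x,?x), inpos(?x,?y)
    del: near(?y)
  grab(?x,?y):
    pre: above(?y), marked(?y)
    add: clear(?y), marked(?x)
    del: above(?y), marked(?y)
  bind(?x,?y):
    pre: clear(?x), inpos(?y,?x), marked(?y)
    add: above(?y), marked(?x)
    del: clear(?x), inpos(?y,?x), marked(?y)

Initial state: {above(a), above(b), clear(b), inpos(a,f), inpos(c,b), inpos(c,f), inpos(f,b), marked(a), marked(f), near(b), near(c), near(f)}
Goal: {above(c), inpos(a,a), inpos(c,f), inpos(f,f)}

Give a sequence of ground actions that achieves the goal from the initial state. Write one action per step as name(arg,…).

step(f,b); step(a,c); grab(c,a); bind(b,c)

1. step(f,b)  →  {above(a), above(b), clear(b), inpos(a,f), inpos(c,b), inpos(c,f), inpos(f,b), inpos(f,f), marked(a), marked(f), near(c), near(f)}
2. step(a,c)  →  {above(a), above(b), clear(b), inpos(a,a), inpos(a,c), inpos(a,f), inpos(c,b), inpos(c,f), inpos(f,b), inpos(f,f), marked(a), marked(f), near(f)}
3. grab(c,a)  →  {above(b), clear(a), clear(b), inpos(a,a), inpos(a,c), inpos(a,f), inpos(c,b), inpos(c,f), inpos(f,b), inpos(f,f), marked(c), marked(f), near(f)}
4. bind(b,c)  →  {above(b), above(c), clear(a), inpos(a,a), inpos(a,c), inpos(a,f), inpos(c,f), inpos(f,b), inpos(f,f), marked(b), marked(f), near(f)}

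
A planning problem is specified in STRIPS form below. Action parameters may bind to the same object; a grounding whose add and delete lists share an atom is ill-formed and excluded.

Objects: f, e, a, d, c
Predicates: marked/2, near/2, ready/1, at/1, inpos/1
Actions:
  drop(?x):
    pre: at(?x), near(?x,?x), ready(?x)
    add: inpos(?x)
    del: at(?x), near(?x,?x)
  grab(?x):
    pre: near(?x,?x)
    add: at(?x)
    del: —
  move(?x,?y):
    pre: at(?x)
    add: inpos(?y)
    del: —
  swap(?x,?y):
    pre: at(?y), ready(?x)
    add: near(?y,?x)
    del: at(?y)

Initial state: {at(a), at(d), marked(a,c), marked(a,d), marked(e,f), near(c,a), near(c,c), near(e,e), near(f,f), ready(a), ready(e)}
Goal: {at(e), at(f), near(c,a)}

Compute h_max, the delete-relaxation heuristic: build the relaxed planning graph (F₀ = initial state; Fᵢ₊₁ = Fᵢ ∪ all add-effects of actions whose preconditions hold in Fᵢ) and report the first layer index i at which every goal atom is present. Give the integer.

F0 = init (11 atoms)
F1 = F0 ∪ {at(c), at(e), at(f), inpos(a), inpos(c), inpos(d), inpos(e), inpos(f), near(a,a), near(a,e), near(d,a), near(d,e)}  (23 atoms)
goal ⊆ F1  ⇒  h_max = 1

1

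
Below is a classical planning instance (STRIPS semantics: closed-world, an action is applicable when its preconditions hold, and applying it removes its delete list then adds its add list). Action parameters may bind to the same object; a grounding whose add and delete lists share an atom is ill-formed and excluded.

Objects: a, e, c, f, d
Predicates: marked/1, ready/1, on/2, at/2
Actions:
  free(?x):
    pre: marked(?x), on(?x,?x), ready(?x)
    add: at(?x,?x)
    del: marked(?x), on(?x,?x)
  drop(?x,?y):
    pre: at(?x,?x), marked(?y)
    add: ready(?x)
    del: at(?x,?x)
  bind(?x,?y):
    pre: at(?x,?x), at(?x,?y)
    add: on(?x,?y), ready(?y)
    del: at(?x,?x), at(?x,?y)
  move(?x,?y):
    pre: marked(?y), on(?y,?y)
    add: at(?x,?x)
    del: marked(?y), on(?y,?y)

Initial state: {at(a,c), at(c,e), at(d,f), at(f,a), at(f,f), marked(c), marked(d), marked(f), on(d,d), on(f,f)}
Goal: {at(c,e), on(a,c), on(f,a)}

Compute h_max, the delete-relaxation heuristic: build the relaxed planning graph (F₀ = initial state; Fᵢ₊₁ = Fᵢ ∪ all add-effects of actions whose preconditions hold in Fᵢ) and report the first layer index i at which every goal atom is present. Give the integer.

2

F0 = init (10 atoms)
F1 = F0 ∪ {at(a,a), at(c,c), at(d,d), at(e,e), on(f,a), ready(a), ready(f)}  (17 atoms)
F2 = F1 ∪ {on(a,a), on(a,c), on(c,c), on(c,e), on(d,f), on(e,e), ready(c), ready(d), ready(e)}  (26 atoms)
goal ⊆ F2  ⇒  h_max = 2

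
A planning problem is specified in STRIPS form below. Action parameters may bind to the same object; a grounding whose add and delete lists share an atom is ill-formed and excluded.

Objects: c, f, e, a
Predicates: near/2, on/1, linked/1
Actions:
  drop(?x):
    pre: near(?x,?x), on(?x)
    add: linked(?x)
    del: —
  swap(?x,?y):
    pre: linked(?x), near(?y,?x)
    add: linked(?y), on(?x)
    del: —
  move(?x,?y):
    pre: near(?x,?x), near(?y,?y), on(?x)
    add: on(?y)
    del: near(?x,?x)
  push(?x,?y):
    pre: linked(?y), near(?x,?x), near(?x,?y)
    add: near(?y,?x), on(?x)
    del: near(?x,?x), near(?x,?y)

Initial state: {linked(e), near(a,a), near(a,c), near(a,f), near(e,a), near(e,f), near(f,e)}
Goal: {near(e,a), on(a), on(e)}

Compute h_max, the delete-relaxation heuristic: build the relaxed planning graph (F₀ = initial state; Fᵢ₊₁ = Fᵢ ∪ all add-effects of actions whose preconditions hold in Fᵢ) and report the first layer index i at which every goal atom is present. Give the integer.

F0 = init (7 atoms)
F1 = F0 ∪ {linked(f), on(e)}  (9 atoms)
F2 = F1 ∪ {linked(a), near(f,a), on(a), on(f)}  (13 atoms)
goal ⊆ F2  ⇒  h_max = 2

2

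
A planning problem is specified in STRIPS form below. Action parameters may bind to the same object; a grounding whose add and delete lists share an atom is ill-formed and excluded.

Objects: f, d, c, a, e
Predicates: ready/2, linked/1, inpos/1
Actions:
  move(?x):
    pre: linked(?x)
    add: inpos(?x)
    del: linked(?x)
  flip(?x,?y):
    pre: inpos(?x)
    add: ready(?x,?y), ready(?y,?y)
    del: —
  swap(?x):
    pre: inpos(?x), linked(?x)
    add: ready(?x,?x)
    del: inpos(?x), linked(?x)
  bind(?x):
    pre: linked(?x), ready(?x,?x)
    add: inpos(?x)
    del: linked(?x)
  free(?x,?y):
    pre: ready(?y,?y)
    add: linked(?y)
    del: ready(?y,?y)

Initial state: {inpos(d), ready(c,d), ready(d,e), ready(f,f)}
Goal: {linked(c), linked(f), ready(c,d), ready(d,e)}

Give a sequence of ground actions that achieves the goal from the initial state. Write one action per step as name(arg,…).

1. flip(d,c)  →  {inpos(d), ready(c,c), ready(c,d), ready(d,c), ready(d,e), ready(f,f)}
2. free(f,f)  →  {inpos(d), linked(f), ready(c,c), ready(c,d), ready(d,c), ready(d,e)}
3. free(f,c)  →  {inpos(d), linked(c), linked(f), ready(c,d), ready(d,c), ready(d,e)}

flip(d,c); free(f,f); free(f,c)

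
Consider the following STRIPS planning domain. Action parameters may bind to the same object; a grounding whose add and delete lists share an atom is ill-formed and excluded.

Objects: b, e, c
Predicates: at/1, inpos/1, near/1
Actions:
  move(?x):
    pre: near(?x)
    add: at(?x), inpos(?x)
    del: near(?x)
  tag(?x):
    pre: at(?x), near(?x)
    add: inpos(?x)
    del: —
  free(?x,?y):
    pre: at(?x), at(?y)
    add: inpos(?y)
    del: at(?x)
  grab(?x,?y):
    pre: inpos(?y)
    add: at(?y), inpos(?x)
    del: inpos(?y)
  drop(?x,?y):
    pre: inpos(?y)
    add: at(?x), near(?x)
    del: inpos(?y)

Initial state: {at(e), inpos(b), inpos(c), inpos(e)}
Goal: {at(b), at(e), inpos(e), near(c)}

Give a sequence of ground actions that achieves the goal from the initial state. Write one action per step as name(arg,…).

grab(e,b); drop(c,c)

1. grab(e,b)  →  {at(b), at(e), inpos(c), inpos(e)}
2. drop(c,c)  →  {at(b), at(c), at(e), inpos(e), near(c)}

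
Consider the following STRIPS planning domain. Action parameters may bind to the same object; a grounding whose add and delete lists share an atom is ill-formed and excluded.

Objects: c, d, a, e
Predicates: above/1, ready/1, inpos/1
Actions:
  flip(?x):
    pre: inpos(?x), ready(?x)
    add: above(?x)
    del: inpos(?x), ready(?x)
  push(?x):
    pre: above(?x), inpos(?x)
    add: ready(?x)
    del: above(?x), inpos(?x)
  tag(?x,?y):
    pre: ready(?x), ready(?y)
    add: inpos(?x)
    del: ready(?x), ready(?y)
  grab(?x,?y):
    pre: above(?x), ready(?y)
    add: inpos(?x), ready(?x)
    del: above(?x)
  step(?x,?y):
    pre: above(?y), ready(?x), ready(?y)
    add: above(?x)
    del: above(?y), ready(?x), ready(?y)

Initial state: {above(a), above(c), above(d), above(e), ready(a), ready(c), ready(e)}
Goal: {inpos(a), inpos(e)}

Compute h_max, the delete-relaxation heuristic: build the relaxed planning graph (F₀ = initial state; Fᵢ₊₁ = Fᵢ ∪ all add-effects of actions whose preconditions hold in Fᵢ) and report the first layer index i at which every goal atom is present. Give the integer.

F0 = init (7 atoms)
F1 = F0 ∪ {inpos(a), inpos(c), inpos(d), inpos(e), ready(d)}  (12 atoms)
goal ⊆ F1  ⇒  h_max = 1

1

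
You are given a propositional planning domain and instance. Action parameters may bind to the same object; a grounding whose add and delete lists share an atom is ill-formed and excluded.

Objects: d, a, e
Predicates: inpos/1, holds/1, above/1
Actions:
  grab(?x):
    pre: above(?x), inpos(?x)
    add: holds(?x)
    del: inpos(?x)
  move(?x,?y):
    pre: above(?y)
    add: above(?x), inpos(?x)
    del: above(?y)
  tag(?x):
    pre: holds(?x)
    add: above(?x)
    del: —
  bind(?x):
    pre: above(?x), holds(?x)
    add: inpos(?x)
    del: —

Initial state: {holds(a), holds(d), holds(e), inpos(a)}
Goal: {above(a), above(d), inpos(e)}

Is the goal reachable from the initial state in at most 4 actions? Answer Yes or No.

Yes

1. tag(d)  →  {above(d), holds(a), holds(d), holds(e), inpos(a)}
2. move(e,d)  →  {above(e), holds(a), holds(d), holds(e), inpos(a), inpos(e)}
3. move(d,e)  →  {above(d), holds(a), holds(d), holds(e), inpos(a), inpos(d), inpos(e)}
4. tag(a)  →  {above(a), above(d), holds(a), holds(d), holds(e), inpos(a), inpos(d), inpos(e)}
optimal plan length = 4; 4 ≤ 4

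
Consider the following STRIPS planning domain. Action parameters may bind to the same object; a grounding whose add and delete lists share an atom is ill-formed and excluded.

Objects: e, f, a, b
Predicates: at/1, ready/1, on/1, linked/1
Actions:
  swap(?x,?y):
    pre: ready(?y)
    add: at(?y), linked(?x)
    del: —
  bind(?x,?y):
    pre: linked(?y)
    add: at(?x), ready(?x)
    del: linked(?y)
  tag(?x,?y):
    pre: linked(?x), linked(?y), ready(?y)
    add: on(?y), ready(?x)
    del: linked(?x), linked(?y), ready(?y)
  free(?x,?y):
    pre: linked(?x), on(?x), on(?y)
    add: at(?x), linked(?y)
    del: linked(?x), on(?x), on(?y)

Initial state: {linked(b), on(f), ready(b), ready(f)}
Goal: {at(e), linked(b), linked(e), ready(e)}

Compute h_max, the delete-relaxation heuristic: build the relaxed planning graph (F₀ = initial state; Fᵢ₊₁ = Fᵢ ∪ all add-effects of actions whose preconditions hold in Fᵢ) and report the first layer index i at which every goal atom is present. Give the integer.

F0 = init (4 atoms)
F1 = F0 ∪ {at(a), at(b), at(e), at(f), linked(a), linked(e), linked(f), ready(a), ready(e)}  (13 atoms)
goal ⊆ F1  ⇒  h_max = 1

1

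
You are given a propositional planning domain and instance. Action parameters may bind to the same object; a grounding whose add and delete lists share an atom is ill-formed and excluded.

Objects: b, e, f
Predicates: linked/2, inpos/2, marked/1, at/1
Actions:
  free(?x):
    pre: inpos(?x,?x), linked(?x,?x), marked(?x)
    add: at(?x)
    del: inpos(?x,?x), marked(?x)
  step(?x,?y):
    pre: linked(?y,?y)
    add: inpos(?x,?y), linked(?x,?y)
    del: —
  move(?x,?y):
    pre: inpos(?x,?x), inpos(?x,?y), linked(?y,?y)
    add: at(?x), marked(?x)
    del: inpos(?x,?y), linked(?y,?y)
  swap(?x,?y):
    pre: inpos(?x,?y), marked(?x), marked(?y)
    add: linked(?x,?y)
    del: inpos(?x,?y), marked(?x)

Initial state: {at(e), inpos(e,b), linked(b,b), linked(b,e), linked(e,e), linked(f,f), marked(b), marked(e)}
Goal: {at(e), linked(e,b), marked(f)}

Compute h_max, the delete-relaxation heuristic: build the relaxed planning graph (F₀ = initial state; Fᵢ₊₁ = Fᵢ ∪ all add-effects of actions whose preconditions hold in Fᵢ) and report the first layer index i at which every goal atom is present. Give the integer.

F0 = init (8 atoms)
F1 = F0 ∪ {inpos(b,b), inpos(b,e), inpos(b,f), inpos(e,e), inpos(e,f), inpos(f,b), inpos(f,e), inpos(f,f), linked(b,f), linked(e,b), linked(e,f), linked(f,b), linked(f,e)}  (21 atoms)
F2 = F1 ∪ {at(b), at(f), marked(f)}  (24 atoms)
goal ⊆ F2  ⇒  h_max = 2

2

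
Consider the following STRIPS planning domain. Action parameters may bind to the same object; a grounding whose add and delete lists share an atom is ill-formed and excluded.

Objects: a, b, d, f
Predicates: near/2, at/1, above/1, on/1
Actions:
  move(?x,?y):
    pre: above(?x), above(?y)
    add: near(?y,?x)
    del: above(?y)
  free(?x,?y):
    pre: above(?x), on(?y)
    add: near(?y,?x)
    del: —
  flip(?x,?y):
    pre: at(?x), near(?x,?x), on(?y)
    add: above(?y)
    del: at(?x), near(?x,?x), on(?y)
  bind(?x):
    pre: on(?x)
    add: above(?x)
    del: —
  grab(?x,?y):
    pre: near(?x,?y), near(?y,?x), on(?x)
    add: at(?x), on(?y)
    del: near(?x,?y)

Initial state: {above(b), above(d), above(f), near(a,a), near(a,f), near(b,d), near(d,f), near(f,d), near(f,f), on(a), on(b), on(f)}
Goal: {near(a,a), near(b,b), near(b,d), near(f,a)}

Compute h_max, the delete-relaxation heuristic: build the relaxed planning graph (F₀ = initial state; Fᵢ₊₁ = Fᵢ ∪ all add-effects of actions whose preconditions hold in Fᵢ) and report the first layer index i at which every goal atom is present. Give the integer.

2

F0 = init (12 atoms)
F1 = F0 ∪ {above(a), at(a), at(f), near(a,b), near(a,d), near(b,b), near(b,f), near(d,b), near(d,d), near(f,b), on(d)}  (23 atoms)
F2 = F1 ∪ {at(b), at(d), near(b,a), near(d,a), near(f,a)}  (28 atoms)
goal ⊆ F2  ⇒  h_max = 2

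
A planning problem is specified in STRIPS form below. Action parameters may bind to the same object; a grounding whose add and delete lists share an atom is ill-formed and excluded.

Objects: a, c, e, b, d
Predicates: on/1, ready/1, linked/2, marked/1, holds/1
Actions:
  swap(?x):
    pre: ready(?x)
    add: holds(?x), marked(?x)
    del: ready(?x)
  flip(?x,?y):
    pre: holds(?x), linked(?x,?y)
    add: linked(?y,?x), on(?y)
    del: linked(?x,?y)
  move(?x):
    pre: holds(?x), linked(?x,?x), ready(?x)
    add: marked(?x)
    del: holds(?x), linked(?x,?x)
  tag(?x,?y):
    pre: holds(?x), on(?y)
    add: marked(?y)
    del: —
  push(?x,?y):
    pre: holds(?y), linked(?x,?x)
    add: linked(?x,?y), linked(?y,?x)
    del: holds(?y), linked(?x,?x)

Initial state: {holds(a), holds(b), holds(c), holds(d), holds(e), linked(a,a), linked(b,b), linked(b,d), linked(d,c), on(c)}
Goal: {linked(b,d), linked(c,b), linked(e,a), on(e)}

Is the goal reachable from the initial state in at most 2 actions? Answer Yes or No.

No

1. push(a,e)  →  {holds(a), holds(b), holds(c), holds(d), linked(a,e), linked(b,b), linked(b,d), linked(d,c), linked(e,a), on(c)}
2. flip(a,e)  →  {holds(a), holds(b), holds(c), holds(d), linked(b,b), linked(b,d), linked(d,c), linked(e,a), on(c), on(e)}
3. push(b,c)  →  {holds(a), holds(b), holds(d), linked(b,c), linked(b,d), linked(c,b), linked(d,c), linked(e,a), on(c), on(e)}
optimal plan length = 3; 3 > 2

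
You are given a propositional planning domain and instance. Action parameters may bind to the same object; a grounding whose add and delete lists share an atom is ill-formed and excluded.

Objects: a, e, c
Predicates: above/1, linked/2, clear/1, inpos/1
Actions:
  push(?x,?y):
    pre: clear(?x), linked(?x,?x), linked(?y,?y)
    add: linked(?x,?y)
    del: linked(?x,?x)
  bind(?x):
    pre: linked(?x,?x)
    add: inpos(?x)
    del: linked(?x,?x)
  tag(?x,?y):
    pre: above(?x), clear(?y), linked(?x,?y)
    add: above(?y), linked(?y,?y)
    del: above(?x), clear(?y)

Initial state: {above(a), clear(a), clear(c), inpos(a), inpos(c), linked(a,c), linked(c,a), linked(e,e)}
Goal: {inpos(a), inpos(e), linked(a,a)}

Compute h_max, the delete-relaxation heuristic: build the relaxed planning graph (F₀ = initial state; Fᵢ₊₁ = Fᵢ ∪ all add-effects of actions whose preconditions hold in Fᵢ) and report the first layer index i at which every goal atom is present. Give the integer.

2

F0 = init (8 atoms)
F1 = F0 ∪ {above(c), inpos(e), linked(c,c)}  (11 atoms)
F2 = F1 ∪ {linked(a,a), linked(c,e)}  (13 atoms)
goal ⊆ F2  ⇒  h_max = 2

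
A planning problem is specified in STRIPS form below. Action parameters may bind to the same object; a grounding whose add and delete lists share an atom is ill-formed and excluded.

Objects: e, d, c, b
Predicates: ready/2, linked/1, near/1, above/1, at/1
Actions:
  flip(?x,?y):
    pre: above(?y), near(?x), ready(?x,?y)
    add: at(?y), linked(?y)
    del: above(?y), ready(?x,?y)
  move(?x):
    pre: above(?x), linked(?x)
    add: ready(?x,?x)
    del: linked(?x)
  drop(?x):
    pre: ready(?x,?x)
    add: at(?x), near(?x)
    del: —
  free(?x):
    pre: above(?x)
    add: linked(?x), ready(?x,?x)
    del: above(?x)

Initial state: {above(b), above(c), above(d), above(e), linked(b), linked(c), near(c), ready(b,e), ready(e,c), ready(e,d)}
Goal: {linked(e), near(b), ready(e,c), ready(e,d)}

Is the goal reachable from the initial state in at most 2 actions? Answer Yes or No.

1. move(b)  →  {above(b), above(c), above(d), above(e), linked(c), near(c), ready(b,b), ready(b,e), ready(e,c), ready(e,d)}
2. drop(b)  →  {above(b), above(c), above(d), above(e), at(b), linked(c), near(b), near(c), ready(b,b), ready(b,e), ready(e,c), ready(e,d)}
3. flip(b,e)  →  {above(b), above(c), above(d), at(b), at(e), linked(c), linked(e), near(b), near(c), ready(b,b), ready(e,c), ready(e,d)}
optimal plan length = 3; 3 > 2

No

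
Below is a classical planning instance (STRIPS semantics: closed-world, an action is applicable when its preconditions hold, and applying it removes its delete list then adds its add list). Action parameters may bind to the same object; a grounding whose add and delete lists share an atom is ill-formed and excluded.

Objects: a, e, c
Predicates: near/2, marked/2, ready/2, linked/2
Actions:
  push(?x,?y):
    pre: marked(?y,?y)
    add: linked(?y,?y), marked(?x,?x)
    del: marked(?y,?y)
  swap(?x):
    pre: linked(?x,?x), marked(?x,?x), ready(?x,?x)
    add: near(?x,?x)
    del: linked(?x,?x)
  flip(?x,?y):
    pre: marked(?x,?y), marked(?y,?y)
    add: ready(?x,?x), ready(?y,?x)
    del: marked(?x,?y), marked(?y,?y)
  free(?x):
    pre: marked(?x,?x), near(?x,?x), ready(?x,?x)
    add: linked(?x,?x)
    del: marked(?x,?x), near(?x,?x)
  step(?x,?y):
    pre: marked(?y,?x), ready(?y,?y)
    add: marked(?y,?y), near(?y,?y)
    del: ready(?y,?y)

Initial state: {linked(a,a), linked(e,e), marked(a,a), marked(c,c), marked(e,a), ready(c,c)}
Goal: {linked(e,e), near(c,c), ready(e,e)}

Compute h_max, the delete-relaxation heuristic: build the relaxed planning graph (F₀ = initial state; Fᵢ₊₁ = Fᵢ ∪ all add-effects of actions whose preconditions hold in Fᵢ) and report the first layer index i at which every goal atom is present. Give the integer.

F0 = init (6 atoms)
F1 = F0 ∪ {linked(c,c), marked(e,e), near(c,c), ready(a,a), ready(a,e), ready(e,e)}  (12 atoms)
goal ⊆ F1  ⇒  h_max = 1

1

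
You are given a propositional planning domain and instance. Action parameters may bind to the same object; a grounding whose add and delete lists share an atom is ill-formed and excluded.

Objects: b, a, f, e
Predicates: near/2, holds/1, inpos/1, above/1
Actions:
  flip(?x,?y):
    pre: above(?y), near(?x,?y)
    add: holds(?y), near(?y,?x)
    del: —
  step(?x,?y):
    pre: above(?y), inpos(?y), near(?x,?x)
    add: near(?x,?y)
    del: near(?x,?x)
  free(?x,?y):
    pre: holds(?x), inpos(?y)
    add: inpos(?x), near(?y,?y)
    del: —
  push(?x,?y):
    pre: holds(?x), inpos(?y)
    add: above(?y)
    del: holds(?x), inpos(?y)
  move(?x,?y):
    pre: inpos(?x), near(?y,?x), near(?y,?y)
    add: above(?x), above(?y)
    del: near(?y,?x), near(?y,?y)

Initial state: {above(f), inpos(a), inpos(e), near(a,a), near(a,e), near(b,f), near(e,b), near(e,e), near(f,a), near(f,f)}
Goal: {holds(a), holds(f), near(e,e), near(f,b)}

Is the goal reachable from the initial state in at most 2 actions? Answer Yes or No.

No

1. flip(b,f)  →  {above(f), holds(f), inpos(a), inpos(e), near(a,a), near(a,e), near(b,f), near(e,b), near(e,e), near(f,a), near(f,b), near(f,f)}
2. move(a,a)  →  {above(a), above(f), holds(f), inpos(a), inpos(e), near(a,e), near(b,f), near(e,b), near(e,e), near(f,a), near(f,b), near(f,f)}
3. flip(f,a)  →  {above(a), above(f), holds(a), holds(f), inpos(a), inpos(e), near(a,e), near(a,f), near(b,f), near(e,b), near(e,e), near(f,a), near(f,b), near(f,f)}
optimal plan length = 3; 3 > 2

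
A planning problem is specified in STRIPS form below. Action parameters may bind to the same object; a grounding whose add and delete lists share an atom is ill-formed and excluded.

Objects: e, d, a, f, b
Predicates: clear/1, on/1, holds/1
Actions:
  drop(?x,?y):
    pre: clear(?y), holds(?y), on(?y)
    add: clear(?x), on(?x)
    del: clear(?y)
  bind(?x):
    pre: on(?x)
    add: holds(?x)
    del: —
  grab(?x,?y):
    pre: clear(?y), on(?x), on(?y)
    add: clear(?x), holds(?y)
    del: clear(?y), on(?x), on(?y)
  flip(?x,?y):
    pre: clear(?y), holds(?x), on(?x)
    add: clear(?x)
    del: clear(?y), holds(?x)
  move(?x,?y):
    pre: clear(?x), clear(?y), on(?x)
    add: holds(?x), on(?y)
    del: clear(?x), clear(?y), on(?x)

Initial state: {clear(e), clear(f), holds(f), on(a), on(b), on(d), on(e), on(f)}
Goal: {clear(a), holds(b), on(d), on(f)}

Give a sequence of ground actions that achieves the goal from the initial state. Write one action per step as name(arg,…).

drop(a,f); bind(b)

1. drop(a,f)  →  {clear(a), clear(e), holds(f), on(a), on(b), on(d), on(e), on(f)}
2. bind(b)  →  {clear(a), clear(e), holds(b), holds(f), on(a), on(b), on(d), on(e), on(f)}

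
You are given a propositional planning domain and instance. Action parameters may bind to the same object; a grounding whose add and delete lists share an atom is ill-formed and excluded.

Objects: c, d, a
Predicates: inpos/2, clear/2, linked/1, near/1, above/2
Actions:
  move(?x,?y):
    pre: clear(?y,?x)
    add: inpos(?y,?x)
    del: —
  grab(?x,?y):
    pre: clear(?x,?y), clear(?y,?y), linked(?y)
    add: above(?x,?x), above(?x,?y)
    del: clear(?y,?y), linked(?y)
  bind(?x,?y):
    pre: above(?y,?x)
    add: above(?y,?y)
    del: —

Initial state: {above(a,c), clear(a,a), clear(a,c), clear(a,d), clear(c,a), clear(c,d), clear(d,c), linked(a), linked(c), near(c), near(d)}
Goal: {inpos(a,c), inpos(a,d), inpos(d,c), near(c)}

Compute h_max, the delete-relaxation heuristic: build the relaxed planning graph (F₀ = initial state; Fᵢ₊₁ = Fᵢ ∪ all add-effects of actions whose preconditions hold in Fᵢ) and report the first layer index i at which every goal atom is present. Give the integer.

1

F0 = init (11 atoms)
F1 = F0 ∪ {above(a,a), above(c,a), above(c,c), inpos(a,a), inpos(a,c), inpos(a,d), inpos(c,a), inpos(c,d), inpos(d,c)}  (20 atoms)
goal ⊆ F1  ⇒  h_max = 1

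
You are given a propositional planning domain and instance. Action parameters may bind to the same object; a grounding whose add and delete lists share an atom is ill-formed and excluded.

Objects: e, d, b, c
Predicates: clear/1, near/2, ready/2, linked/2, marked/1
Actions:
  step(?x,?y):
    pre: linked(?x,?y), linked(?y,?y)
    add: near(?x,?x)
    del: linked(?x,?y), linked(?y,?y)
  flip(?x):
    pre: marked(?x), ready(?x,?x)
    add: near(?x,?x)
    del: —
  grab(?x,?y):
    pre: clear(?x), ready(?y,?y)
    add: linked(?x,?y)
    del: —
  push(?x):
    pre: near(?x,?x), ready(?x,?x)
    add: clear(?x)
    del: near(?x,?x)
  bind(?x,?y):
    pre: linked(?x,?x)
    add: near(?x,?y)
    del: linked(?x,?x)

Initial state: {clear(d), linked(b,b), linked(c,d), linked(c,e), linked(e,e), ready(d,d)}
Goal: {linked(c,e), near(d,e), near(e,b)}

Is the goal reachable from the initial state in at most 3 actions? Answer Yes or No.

1. grab(d,d)  →  {clear(d), linked(b,b), linked(c,d), linked(c,e), linked(d,d), linked(e,e), ready(d,d)}
2. bind(e,b)  →  {clear(d), linked(b,b), linked(c,d), linked(c,e), linked(d,d), near(e,b), ready(d,d)}
3. bind(d,e)  →  {clear(d), linked(b,b), linked(c,d), linked(c,e), near(d,e), near(e,b), ready(d,d)}
optimal plan length = 3; 3 ≤ 3

Yes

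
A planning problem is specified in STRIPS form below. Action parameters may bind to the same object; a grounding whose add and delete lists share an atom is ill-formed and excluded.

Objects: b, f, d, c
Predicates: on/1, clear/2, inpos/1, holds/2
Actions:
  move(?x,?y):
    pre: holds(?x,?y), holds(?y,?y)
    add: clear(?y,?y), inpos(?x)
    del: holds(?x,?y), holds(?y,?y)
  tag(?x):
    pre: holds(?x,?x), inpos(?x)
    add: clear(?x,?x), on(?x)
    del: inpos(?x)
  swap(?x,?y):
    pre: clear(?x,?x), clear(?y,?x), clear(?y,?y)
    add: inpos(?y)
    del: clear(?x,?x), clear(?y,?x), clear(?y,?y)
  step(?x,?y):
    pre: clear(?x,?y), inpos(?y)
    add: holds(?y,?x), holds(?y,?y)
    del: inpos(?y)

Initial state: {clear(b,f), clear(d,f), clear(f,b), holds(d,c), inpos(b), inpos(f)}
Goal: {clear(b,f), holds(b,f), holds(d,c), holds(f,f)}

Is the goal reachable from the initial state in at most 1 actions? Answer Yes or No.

No

1. step(b,f)  →  {clear(b,f), clear(d,f), clear(f,b), holds(d,c), holds(f,b), holds(f,f), inpos(b)}
2. step(f,b)  →  {clear(b,f), clear(d,f), clear(f,b), holds(b,b), holds(b,f), holds(d,c), holds(f,b), holds(f,f)}
optimal plan length = 2; 2 > 1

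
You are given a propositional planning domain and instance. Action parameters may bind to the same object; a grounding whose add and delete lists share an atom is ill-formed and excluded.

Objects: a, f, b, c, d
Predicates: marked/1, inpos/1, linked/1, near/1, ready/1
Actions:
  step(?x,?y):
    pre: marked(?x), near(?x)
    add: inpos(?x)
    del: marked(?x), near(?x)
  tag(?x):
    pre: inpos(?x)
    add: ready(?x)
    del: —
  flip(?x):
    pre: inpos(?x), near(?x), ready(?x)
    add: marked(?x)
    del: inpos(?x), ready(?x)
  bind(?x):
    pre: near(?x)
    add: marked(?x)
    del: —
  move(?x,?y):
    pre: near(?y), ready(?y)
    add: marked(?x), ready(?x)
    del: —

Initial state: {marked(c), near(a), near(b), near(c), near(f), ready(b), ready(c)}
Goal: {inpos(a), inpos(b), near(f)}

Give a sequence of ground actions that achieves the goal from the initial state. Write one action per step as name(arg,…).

bind(a); step(a,a); bind(b); step(b,a)

1. bind(a)  →  {marked(a), marked(c), near(a), near(b), near(c), near(f), ready(b), ready(c)}
2. step(a,a)  →  {inpos(a), marked(c), near(b), near(c), near(f), ready(b), ready(c)}
3. bind(b)  →  {inpos(a), marked(b), marked(c), near(b), near(c), near(f), ready(b), ready(c)}
4. step(b,a)  →  {inpos(a), inpos(b), marked(c), near(c), near(f), ready(b), ready(c)}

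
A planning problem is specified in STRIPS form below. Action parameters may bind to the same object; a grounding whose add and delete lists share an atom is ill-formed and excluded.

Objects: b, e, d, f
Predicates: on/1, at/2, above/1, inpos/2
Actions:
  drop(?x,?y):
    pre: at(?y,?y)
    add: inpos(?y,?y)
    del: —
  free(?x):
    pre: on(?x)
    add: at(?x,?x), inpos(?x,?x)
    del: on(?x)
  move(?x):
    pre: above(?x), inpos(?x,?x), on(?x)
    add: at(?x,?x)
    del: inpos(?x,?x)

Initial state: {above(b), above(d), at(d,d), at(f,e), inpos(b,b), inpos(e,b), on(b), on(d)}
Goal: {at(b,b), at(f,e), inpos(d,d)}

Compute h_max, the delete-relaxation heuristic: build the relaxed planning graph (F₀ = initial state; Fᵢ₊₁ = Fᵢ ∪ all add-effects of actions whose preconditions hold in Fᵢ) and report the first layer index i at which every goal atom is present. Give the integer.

F0 = init (8 atoms)
F1 = F0 ∪ {at(b,b), inpos(d,d)}  (10 atoms)
goal ⊆ F1  ⇒  h_max = 1

1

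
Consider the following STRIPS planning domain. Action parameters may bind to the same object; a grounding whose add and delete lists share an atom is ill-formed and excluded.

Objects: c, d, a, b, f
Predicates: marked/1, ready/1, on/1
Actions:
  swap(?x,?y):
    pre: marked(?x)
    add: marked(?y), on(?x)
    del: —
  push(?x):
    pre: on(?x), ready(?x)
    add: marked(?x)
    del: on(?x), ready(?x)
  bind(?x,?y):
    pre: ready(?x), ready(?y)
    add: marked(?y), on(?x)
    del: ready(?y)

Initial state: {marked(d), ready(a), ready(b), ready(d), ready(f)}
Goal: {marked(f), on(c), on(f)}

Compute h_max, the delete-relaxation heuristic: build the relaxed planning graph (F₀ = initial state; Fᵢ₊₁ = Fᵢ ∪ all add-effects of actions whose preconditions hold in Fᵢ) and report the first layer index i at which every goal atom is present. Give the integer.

2

F0 = init (5 atoms)
F1 = F0 ∪ {marked(a), marked(b), marked(c), marked(f), on(a), on(b), on(d), on(f)}  (13 atoms)
F2 = F1 ∪ {on(c)}  (14 atoms)
goal ⊆ F2  ⇒  h_max = 2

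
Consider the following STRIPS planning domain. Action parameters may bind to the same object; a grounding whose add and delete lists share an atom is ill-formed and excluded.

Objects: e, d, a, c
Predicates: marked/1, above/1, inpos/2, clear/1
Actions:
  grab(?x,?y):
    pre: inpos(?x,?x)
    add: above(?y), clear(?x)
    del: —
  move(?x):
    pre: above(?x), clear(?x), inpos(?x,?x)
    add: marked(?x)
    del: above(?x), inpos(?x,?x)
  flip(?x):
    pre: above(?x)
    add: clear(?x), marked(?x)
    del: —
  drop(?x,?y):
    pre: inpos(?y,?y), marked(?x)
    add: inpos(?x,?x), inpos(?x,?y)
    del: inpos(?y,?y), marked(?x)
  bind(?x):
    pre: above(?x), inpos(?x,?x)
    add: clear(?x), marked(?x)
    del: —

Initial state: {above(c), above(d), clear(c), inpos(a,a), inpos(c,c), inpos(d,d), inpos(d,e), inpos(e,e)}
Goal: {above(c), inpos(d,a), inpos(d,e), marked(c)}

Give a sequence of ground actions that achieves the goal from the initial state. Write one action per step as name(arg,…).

flip(d); flip(c); drop(d,a)

1. flip(d)  →  {above(c), above(d), clear(c), clear(d), inpos(a,a), inpos(c,c), inpos(d,d), inpos(d,e), inpos(e,e), marked(d)}
2. flip(c)  →  {above(c), above(d), clear(c), clear(d), inpos(a,a), inpos(c,c), inpos(d,d), inpos(d,e), inpos(e,e), marked(c), marked(d)}
3. drop(d,a)  →  {above(c), above(d), clear(c), clear(d), inpos(c,c), inpos(d,a), inpos(d,d), inpos(d,e), inpos(e,e), marked(c)}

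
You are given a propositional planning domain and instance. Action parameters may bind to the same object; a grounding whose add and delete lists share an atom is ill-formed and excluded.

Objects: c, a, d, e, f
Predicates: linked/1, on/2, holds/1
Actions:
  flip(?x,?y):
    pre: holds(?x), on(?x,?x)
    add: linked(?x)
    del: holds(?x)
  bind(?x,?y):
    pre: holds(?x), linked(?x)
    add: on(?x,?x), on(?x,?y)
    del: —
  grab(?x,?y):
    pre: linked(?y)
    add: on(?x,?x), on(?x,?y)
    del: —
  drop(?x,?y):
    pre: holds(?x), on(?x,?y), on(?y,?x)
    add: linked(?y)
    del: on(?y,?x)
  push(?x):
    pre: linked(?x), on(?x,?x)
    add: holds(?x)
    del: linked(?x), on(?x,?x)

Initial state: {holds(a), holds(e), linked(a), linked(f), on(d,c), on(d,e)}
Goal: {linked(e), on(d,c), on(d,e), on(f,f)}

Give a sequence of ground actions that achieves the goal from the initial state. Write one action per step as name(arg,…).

1. grab(e,a)  →  {holds(a), holds(e), linked(a), linked(f), on(d,c), on(d,e), on(e,a), on(e,e)}
2. flip(e,c)  →  {holds(a), linked(a), linked(e), linked(f), on(d,c), on(d,e), on(e,a), on(e,e)}
3. grab(f,a)  →  {holds(a), linked(a), linked(e), linked(f), on(d,c), on(d,e), on(e,a), on(e,e), on(f,a), on(f,f)}

grab(e,a); flip(e,c); grab(f,a)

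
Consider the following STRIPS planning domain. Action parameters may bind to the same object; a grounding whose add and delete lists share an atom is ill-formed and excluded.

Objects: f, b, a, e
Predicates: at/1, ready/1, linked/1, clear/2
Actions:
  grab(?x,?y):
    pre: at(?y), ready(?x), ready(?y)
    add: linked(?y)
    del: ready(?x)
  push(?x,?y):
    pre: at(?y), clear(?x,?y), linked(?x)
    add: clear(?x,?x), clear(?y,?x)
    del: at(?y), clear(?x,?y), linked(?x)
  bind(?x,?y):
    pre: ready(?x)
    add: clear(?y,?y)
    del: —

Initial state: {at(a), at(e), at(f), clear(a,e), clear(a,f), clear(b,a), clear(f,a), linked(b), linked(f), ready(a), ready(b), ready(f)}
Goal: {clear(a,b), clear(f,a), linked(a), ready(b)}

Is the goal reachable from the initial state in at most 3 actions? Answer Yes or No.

1. grab(f,a)  →  {at(a), at(e), at(f), clear(a,e), clear(a,f), clear(b,a), clear(f,a), linked(a), linked(b), linked(f), ready(a), ready(b)}
2. push(b,a)  →  {at(e), at(f), clear(a,b), clear(a,e), clear(a,f), clear(b,b), clear(f,a), linked(a), linked(f), ready(a), ready(b)}
optimal plan length = 2; 2 ≤ 3

Yes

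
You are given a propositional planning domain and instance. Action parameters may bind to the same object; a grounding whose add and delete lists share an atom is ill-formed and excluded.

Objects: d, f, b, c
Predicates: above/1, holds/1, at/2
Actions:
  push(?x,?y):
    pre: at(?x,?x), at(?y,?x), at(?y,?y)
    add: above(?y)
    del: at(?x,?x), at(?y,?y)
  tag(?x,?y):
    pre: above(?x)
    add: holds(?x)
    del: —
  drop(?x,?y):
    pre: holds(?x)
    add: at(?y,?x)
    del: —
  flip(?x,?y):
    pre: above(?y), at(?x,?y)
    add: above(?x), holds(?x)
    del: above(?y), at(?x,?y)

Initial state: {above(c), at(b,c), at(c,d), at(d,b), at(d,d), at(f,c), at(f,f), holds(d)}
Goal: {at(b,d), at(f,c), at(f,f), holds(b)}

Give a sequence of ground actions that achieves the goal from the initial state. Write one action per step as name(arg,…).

1. drop(d,b)  →  {above(c), at(b,c), at(b,d), at(c,d), at(d,b), at(d,d), at(f,c), at(f,f), holds(d)}
2. flip(b,c)  →  {above(b), at(b,d), at(c,d), at(d,b), at(d,d), at(f,c), at(f,f), holds(b), holds(d)}

drop(d,b); flip(b,c)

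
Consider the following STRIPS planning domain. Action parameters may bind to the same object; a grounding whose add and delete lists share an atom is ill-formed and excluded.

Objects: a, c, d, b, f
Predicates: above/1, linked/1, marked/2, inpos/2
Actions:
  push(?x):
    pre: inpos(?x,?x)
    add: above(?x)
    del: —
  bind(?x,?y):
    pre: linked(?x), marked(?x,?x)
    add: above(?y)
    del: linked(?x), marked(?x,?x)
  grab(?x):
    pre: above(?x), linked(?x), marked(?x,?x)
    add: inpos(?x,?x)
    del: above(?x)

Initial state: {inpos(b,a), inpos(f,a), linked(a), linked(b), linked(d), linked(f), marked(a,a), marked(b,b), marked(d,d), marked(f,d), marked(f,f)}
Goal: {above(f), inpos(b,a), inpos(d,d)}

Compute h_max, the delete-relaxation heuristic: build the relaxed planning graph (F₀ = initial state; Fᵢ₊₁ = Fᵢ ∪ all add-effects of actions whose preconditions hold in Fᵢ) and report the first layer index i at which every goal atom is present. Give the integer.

2

F0 = init (11 atoms)
F1 = F0 ∪ {above(a), above(b), above(c), above(d), above(f)}  (16 atoms)
F2 = F1 ∪ {inpos(a,a), inpos(b,b), inpos(d,d), inpos(f,f)}  (20 atoms)
goal ⊆ F2  ⇒  h_max = 2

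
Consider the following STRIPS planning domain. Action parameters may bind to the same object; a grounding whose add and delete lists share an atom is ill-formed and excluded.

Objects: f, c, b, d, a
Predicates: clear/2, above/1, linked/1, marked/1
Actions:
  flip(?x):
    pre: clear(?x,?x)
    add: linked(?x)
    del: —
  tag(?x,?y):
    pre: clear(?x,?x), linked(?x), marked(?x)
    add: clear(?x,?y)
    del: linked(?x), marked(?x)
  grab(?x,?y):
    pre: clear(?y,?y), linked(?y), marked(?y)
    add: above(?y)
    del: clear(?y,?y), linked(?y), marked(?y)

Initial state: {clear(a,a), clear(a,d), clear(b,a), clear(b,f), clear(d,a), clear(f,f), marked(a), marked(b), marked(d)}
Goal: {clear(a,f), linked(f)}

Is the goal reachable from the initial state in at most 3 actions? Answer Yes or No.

Yes

1. flip(f)  →  {clear(a,a), clear(a,d), clear(b,a), clear(b,f), clear(d,a), clear(f,f), linked(f), marked(a), marked(b), marked(d)}
2. flip(a)  →  {clear(a,a), clear(a,d), clear(b,a), clear(b,f), clear(d,a), clear(f,f), linked(a), linked(f), marked(a), marked(b), marked(d)}
3. tag(a,f)  →  {clear(a,a), clear(a,d), clear(a,f), clear(b,a), clear(b,f), clear(d,a), clear(f,f), linked(f), marked(b), marked(d)}
optimal plan length = 3; 3 ≤ 3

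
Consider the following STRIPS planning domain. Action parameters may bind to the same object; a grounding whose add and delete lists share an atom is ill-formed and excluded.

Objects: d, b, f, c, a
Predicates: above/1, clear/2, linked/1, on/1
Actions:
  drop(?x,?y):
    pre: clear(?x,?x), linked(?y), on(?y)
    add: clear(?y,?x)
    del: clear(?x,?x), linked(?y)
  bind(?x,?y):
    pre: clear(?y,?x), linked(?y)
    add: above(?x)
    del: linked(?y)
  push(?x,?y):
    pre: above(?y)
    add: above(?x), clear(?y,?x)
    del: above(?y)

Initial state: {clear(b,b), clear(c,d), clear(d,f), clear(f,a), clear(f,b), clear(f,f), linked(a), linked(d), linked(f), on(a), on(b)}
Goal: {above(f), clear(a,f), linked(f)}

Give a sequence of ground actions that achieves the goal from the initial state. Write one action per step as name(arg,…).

drop(f,a); bind(f,d)

1. drop(f,a)  →  {clear(a,f), clear(b,b), clear(c,d), clear(d,f), clear(f,a), clear(f,b), linked(d), linked(f), on(a), on(b)}
2. bind(f,d)  →  {above(f), clear(a,f), clear(b,b), clear(c,d), clear(d,f), clear(f,a), clear(f,b), linked(f), on(a), on(b)}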